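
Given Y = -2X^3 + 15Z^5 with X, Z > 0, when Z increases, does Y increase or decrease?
Y increases

Taking the partial derivative:
∂Y/∂Z = 75Z^4

∂Y/∂Z = 75Z^4 > 0 (assuming positive values)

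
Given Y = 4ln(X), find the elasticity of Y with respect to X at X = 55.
Elasticity = 1/ln(55) ≈ 0.2495

Elasticity = (dY/dX) · (X/Y)

dY/dX = 4/X
At X = 55: dY/dX = 4/55, Y = 4·ln(55)

Elasticity = (4/55) · (55 / (4·ln(55))) = 1/ln(55) ≈ 0.2495

Interpretation: for a small percentage change in X, the percentage change in Y is approximately 0.25 times as large.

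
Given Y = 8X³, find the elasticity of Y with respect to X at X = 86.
Elasticity = 3

Elasticity = (dY/dX) · (X/Y)

dY/dX = 24·X²
At X = 86: dY/dX = 177504, Y = 5088448

Elasticity = 177504 · (86 / 5088448) = 3

Interpretation: for a small percentage change in X, the percentage change in Y is approximately 3.00 times as large.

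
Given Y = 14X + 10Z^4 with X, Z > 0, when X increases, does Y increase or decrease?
Y increases

Taking the partial derivative:
∂Y/∂X = 14

∂Y/∂X = 14 > 0 (assuming positive values)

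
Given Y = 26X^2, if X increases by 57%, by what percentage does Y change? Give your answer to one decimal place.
146.5%

For Y = 26X^2:
If X → X(1 + 0.57)
Then Y → Y · (1 + 0.57)^2
     = Y · 2.4649

Percentage change = ((1 + 0.57)^2 − 1) × 100% ≈ 146.5%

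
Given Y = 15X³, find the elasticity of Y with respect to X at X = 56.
Elasticity = 3

Elasticity = (dY/dX) · (X/Y)

dY/dX = 45·X²
At X = 56: dY/dX = 141120, Y = 2634240

Elasticity = 141120 · (56 / 2634240) = 3

Interpretation: for a small percentage change in X, the percentage change in Y is approximately 3.00 times as large.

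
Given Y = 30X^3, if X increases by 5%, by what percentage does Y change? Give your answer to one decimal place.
15.8%

For Y = 30X^3:
If X → X(1 + 0.05)
Then Y → Y · (1 + 0.05)^3
     ≈ Y · 1.1576

Percentage change = ((1 + 0.05)^3 − 1) × 100% ≈ 15.8%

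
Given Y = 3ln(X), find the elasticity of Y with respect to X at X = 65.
Elasticity = 1/ln(65) ≈ 0.2396

Elasticity = (dY/dX) · (X/Y)

dY/dX = 3/X
At X = 65: dY/dX = 3/65, Y = 3·ln(65)

Elasticity = (3/65) · (65 / (3·ln(65))) = 1/ln(65) ≈ 0.2396

Interpretation: for a small percentage change in X, the percentage change in Y is approximately 0.24 times as large.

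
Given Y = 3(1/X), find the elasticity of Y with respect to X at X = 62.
Elasticity = -1

Elasticity = (dY/dX) · (X/Y)

dY/dX = -3/X²
At X = 62: dY/dX = -3/3844, Y = 3/62

Elasticity = (-3/3844) · (62 / (3/62)) = -1

Interpretation: for a small percentage change in X, the percentage change in Y is approximately -1.00 times as large.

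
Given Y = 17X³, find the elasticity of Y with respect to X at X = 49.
Elasticity = 3

Elasticity = (dY/dX) · (X/Y)

dY/dX = 51·X²
At X = 49: dY/dX = 122451, Y = 2000033

Elasticity = 122451 · (49 / 2000033) = 3

Interpretation: for a small percentage change in X, the percentage change in Y is approximately 3.00 times as large.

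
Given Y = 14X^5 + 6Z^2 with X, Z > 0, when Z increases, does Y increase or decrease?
Y increases

Taking the partial derivative:
∂Y/∂Z = 12Z

∂Y/∂Z = 12Z > 0 (assuming positive values)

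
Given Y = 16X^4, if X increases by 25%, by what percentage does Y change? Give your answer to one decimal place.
144.1%

For Y = 16X^4:
If X → X(1 + 0.25)
Then Y → Y · (1 + 0.25)^4
     ≈ Y · 2.4414

Percentage change = ((1 + 0.25)^4 − 1) × 100% ≈ 144.1%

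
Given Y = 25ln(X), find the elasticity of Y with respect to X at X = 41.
Elasticity = 1/ln(41) ≈ 0.2693

Elasticity = (dY/dX) · (X/Y)

dY/dX = 25/X
At X = 41: dY/dX = 25/41, Y = 25·ln(41)

Elasticity = (25/41) · (41 / (25·ln(41))) = 1/ln(41) ≈ 0.2693

Interpretation: for a small percentage change in X, the percentage change in Y is approximately 0.27 times as large.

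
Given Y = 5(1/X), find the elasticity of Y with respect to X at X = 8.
Elasticity = -1

Elasticity = (dY/dX) · (X/Y)

dY/dX = -5/X²
At X = 8: dY/dX = -5/64, Y = 5/8

Elasticity = (-5/64) · (8 / (5/8)) = -1

Interpretation: for a small percentage change in X, the percentage change in Y is approximately -1.00 times as large.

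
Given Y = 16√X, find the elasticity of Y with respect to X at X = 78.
Elasticity = 1/2

Elasticity = (dY/dX) · (X/Y)

dY/dX = 8/√X
At X = 78: dY/dX = 4·√78/39, Y = 16·√78

Elasticity = (4·√78/39) · (78 / (16·√78)) = 1/2

Interpretation: for a small percentage change in X, the percentage change in Y is approximately 0.50 times as large.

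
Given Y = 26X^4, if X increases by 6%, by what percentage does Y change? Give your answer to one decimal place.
26.2%

For Y = 26X^4:
If X → X(1 + 0.06)
Then Y → Y · (1 + 0.06)^4
     ≈ Y · 1.2625

Percentage change = ((1 + 0.06)^4 − 1) × 100% ≈ 26.2%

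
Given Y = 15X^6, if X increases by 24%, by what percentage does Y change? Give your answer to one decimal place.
263.5%

For Y = 15X^6:
If X → X(1 + 0.24)
Then Y → Y · (1 + 0.24)^6
     ≈ Y · 3.6352

Percentage change = ((1 + 0.24)^6 − 1) × 100% ≈ 263.5%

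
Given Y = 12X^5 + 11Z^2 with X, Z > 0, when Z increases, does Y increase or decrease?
Y increases

Taking the partial derivative:
∂Y/∂Z = 22Z

∂Y/∂Z = 22Z > 0 (assuming positive values)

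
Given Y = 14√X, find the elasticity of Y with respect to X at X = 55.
Elasticity = 1/2

Elasticity = (dY/dX) · (X/Y)

dY/dX = 7/√X
At X = 55: dY/dX = 7·√55/55, Y = 14·√55

Elasticity = (7·√55/55) · (55 / (14·√55)) = 1/2

Interpretation: for a small percentage change in X, the percentage change in Y is approximately 0.50 times as large.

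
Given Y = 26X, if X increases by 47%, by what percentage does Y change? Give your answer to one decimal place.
47.0%

For Y = 26X:
If X → X(1 + 0.47)
Then Y → Y · (1 + 0.47)^1
     = Y · 1.4700

Percentage change = ((1 + 0.47)^1 − 1) × 100% = 47.0%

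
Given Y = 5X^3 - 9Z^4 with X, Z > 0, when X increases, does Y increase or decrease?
Y increases

Taking the partial derivative:
∂Y/∂X = 15X^2

∂Y/∂X = 15X^2 > 0 (assuming positive values)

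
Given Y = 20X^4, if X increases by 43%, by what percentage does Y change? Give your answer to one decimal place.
318.2%

For Y = 20X^4:
If X → X(1 + 0.43)
Then Y → Y · (1 + 0.43)^4
     ≈ Y · 4.1816

Percentage change = ((1 + 0.43)^4 − 1) × 100% ≈ 318.2%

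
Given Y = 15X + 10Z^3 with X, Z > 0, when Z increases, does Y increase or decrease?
Y increases

Taking the partial derivative:
∂Y/∂Z = 30Z^2

∂Y/∂Z = 30Z^2 > 0 (assuming positive values)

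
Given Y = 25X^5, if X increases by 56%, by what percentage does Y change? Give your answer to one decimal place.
823.9%

For Y = 25X^5:
If X → X(1 + 0.56)
Then Y → Y · (1 + 0.56)^5
     ≈ Y · 9.2390

Percentage change = ((1 + 0.56)^5 − 1) × 100% ≈ 823.9%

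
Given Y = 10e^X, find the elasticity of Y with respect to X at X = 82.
Elasticity = 82

Elasticity = (dY/dX) · (X/Y)

dY/dX = 10·e^X
At X = 82: dY/dX = 10·e^82, Y = 10·e^82

Elasticity = (10·e^82) · (82 / (10·e^82)) = 82

Interpretation: for a small percentage change in X, the percentage change in Y is approximately 82.00 times as large.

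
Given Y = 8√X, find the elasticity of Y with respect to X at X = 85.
Elasticity = 1/2

Elasticity = (dY/dX) · (X/Y)

dY/dX = 4/√X
At X = 85: dY/dX = 4·√85/85, Y = 8·√85

Elasticity = (4·√85/85) · (85 / (8·√85)) = 1/2

Interpretation: for a small percentage change in X, the percentage change in Y is approximately 0.50 times as large.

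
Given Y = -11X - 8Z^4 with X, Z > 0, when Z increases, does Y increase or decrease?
Y decreases

Taking the partial derivative:
∂Y/∂Z = -32Z^3

∂Y/∂Z = -32Z^3 < 0 (assuming positive values)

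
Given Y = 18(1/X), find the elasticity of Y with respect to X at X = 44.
Elasticity = -1

Elasticity = (dY/dX) · (X/Y)

dY/dX = -18/X²
At X = 44: dY/dX = -9/968, Y = 9/22

Elasticity = (-9/968) · (44 / (9/22)) = -1

Interpretation: for a small percentage change in X, the percentage change in Y is approximately -1.00 times as large.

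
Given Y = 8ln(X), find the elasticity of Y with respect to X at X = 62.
Elasticity = 1/ln(62) ≈ 0.2423

Elasticity = (dY/dX) · (X/Y)

dY/dX = 8/X
At X = 62: dY/dX = 4/31, Y = 8·ln(62)

Elasticity = (4/31) · (62 / (8·ln(62))) = 1/ln(62) ≈ 0.2423

Interpretation: for a small percentage change in X, the percentage change in Y is approximately 0.24 times as large.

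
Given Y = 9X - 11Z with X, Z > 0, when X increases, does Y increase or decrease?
Y increases

Taking the partial derivative:
∂Y/∂X = 9

∂Y/∂X = 9 > 0 (assuming positive values)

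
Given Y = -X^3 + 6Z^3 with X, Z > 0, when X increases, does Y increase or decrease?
Y decreases

Taking the partial derivative:
∂Y/∂X = -3X^2

∂Y/∂X = -3X^2 < 0 (assuming positive values)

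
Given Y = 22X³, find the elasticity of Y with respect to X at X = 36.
Elasticity = 3

Elasticity = (dY/dX) · (X/Y)

dY/dX = 66·X²
At X = 36: dY/dX = 85536, Y = 1026432

Elasticity = 85536 · (36 / 1026432) = 3

Interpretation: for a small percentage change in X, the percentage change in Y is approximately 3.00 times as large.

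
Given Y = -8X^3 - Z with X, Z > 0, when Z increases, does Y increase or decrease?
Y decreases

Taking the partial derivative:
∂Y/∂Z = -1

∂Y/∂Z = -1 < 0 (assuming positive values)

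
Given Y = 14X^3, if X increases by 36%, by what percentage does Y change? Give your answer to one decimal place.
151.5%

For Y = 14X^3:
If X → X(1 + 0.36)
Then Y → Y · (1 + 0.36)^3
     ≈ Y · 2.5155

Percentage change = ((1 + 0.36)^3 − 1) × 100% ≈ 151.5%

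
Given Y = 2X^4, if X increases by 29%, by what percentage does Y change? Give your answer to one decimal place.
176.9%

For Y = 2X^4:
If X → X(1 + 0.29)
Then Y → Y · (1 + 0.29)^4
     ≈ Y · 2.7692

Percentage change = ((1 + 0.29)^4 − 1) × 100% ≈ 176.9%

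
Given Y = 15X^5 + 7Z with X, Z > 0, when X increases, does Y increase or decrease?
Y increases

Taking the partial derivative:
∂Y/∂X = 75X^4

∂Y/∂X = 75X^4 > 0 (assuming positive values)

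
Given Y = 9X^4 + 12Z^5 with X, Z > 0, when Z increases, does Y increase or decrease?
Y increases

Taking the partial derivative:
∂Y/∂Z = 60Z^4

∂Y/∂Z = 60Z^4 > 0 (assuming positive values)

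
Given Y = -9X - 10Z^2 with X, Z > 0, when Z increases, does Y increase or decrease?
Y decreases

Taking the partial derivative:
∂Y/∂Z = -20Z

∂Y/∂Z = -20Z < 0 (assuming positive values)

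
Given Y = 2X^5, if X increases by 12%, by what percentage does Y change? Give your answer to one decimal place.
76.2%

For Y = 2X^5:
If X → X(1 + 0.12)
Then Y → Y · (1 + 0.12)^5
     ≈ Y · 1.7623

Percentage change = ((1 + 0.12)^5 − 1) × 100% ≈ 76.2%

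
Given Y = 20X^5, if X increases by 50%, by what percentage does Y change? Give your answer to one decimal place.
659.4%

For Y = 20X^5:
If X → X(1 + 0.5)
Then Y → Y · (1 + 0.5)^5
     ≈ Y · 7.5938

Percentage change = ((1 + 0.5)^5 − 1) × 100% ≈ 659.4%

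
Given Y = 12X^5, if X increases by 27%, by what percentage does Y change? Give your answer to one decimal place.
230.4%

For Y = 12X^5:
If X → X(1 + 0.27)
Then Y → Y · (1 + 0.27)^5
     ≈ Y · 3.3038

Percentage change = ((1 + 0.27)^5 − 1) × 100% ≈ 230.4%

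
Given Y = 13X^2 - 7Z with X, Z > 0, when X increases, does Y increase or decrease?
Y increases

Taking the partial derivative:
∂Y/∂X = 26X

∂Y/∂X = 26X > 0 (assuming positive values)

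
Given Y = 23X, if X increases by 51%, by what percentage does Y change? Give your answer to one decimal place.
51.0%

For Y = 23X:
If X → X(1 + 0.51)
Then Y → Y · (1 + 0.51)^1
     = Y · 1.5100

Percentage change = ((1 + 0.51)^1 − 1) × 100% = 51.0%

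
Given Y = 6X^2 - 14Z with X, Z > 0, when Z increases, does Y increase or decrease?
Y decreases

Taking the partial derivative:
∂Y/∂Z = -14

∂Y/∂Z = -14 < 0 (assuming positive values)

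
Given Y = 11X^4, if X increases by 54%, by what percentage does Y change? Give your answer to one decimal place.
462.4%

For Y = 11X^4:
If X → X(1 + 0.54)
Then Y → Y · (1 + 0.54)^4
     ≈ Y · 5.6245

Percentage change = ((1 + 0.54)^4 − 1) × 100% ≈ 462.4%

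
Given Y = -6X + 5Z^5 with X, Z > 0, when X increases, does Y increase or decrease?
Y decreases

Taking the partial derivative:
∂Y/∂X = -6

∂Y/∂X = -6 < 0 (assuming positive values)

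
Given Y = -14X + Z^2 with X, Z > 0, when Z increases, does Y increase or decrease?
Y increases

Taking the partial derivative:
∂Y/∂Z = 2Z

∂Y/∂Z = 2Z > 0 (assuming positive values)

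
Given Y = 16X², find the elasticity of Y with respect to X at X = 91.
Elasticity = 2

Elasticity = (dY/dX) · (X/Y)

dY/dX = 32·X
At X = 91: dY/dX = 2912, Y = 132496

Elasticity = 2912 · (91 / 132496) = 2

Interpretation: for a small percentage change in X, the percentage change in Y is approximately 2.00 times as large.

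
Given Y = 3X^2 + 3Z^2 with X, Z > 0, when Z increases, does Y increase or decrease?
Y increases

Taking the partial derivative:
∂Y/∂Z = 6Z

∂Y/∂Z = 6Z > 0 (assuming positive values)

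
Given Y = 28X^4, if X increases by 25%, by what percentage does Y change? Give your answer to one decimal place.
144.1%

For Y = 28X^4:
If X → X(1 + 0.25)
Then Y → Y · (1 + 0.25)^4
     ≈ Y · 2.4414

Percentage change = ((1 + 0.25)^4 − 1) × 100% ≈ 144.1%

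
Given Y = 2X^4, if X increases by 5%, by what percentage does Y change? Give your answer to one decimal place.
21.6%

For Y = 2X^4:
If X → X(1 + 0.05)
Then Y → Y · (1 + 0.05)^4
     ≈ Y · 1.2155

Percentage change = ((1 + 0.05)^4 − 1) × 100% ≈ 21.6%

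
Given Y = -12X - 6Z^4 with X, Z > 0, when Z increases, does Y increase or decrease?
Y decreases

Taking the partial derivative:
∂Y/∂Z = -24Z^3

∂Y/∂Z = -24Z^3 < 0 (assuming positive values)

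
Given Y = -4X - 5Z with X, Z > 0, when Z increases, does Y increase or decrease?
Y decreases

Taking the partial derivative:
∂Y/∂Z = -5

∂Y/∂Z = -5 < 0 (assuming positive values)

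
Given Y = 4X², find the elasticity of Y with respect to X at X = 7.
Elasticity = 2

Elasticity = (dY/dX) · (X/Y)

dY/dX = 8·X
At X = 7: dY/dX = 56, Y = 196

Elasticity = 56 · (7 / 196) = 2

Interpretation: for a small percentage change in X, the percentage change in Y is approximately 2.00 times as large.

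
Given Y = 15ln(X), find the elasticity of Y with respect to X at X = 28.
Elasticity = 1/ln(28) ≈ 0.3001

Elasticity = (dY/dX) · (X/Y)

dY/dX = 15/X
At X = 28: dY/dX = 15/28, Y = 15·ln(28)

Elasticity = (15/28) · (28 / (15·ln(28))) = 1/ln(28) ≈ 0.3001

Interpretation: for a small percentage change in X, the percentage change in Y is approximately 0.30 times as large.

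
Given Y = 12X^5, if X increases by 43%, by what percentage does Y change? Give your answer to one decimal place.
498.0%

For Y = 12X^5:
If X → X(1 + 0.43)
Then Y → Y · (1 + 0.43)^5
     ≈ Y · 5.9797

Percentage change = ((1 + 0.43)^5 − 1) × 100% ≈ 498.0%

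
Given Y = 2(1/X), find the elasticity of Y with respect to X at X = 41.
Elasticity = -1

Elasticity = (dY/dX) · (X/Y)

dY/dX = -2/X²
At X = 41: dY/dX = -2/1681, Y = 2/41

Elasticity = (-2/1681) · (41 / (2/41)) = -1

Interpretation: for a small percentage change in X, the percentage change in Y is approximately -1.00 times as large.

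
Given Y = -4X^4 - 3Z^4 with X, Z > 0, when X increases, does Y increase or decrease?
Y decreases

Taking the partial derivative:
∂Y/∂X = -16X^3

∂Y/∂X = -16X^3 < 0 (assuming positive values)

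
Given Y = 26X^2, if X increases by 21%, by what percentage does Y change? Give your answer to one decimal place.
46.4%

For Y = 26X^2:
If X → X(1 + 0.21)
Then Y → Y · (1 + 0.21)^2
     = Y · 1.4641

Percentage change = ((1 + 0.21)^2 − 1) × 100% ≈ 46.4%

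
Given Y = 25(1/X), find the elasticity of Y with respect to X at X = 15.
Elasticity = -1

Elasticity = (dY/dX) · (X/Y)

dY/dX = -25/X²
At X = 15: dY/dX = -1/9, Y = 5/3

Elasticity = (-1/9) · (15 / (5/3)) = -1

Interpretation: for a small percentage change in X, the percentage change in Y is approximately -1.00 times as large.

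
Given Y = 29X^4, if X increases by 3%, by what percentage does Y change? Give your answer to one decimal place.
12.6%

For Y = 29X^4:
If X → X(1 + 0.03)
Then Y → Y · (1 + 0.03)^4
     ≈ Y · 1.1255

Percentage change = ((1 + 0.03)^4 − 1) × 100% ≈ 12.6%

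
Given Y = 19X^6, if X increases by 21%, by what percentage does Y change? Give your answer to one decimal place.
213.8%

For Y = 19X^6:
If X → X(1 + 0.21)
Then Y → Y · (1 + 0.21)^6
     ≈ Y · 3.1384

Percentage change = ((1 + 0.21)^6 − 1) × 100% ≈ 213.8%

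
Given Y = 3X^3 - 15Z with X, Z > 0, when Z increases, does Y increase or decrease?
Y decreases

Taking the partial derivative:
∂Y/∂Z = -15

∂Y/∂Z = -15 < 0 (assuming positive values)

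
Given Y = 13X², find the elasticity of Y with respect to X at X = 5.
Elasticity = 2

Elasticity = (dY/dX) · (X/Y)

dY/dX = 26·X
At X = 5: dY/dX = 130, Y = 325

Elasticity = 130 · (5 / 325) = 2

Interpretation: for a small percentage change in X, the percentage change in Y is approximately 2.00 times as large.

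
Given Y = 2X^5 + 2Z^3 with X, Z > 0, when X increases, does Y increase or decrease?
Y increases

Taking the partial derivative:
∂Y/∂X = 10X^4

∂Y/∂X = 10X^4 > 0 (assuming positive values)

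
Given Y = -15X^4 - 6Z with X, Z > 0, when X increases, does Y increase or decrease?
Y decreases

Taking the partial derivative:
∂Y/∂X = -60X^3

∂Y/∂X = -60X^3 < 0 (assuming positive values)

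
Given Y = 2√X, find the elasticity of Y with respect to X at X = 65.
Elasticity = 1/2

Elasticity = (dY/dX) · (X/Y)

dY/dX = 1/√X
At X = 65: dY/dX = √65/65, Y = 2·√65

Elasticity = (√65/65) · (65 / (2·√65)) = 1/2

Interpretation: for a small percentage change in X, the percentage change in Y is approximately 0.50 times as large.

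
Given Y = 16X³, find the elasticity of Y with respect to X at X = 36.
Elasticity = 3

Elasticity = (dY/dX) · (X/Y)

dY/dX = 48·X²
At X = 36: dY/dX = 62208, Y = 746496

Elasticity = 62208 · (36 / 746496) = 3

Interpretation: for a small percentage change in X, the percentage change in Y is approximately 3.00 times as large.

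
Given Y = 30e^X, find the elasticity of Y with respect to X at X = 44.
Elasticity = 44

Elasticity = (dY/dX) · (X/Y)

dY/dX = 30·e^X
At X = 44: dY/dX = 30·e^44, Y = 30·e^44

Elasticity = (30·e^44) · (44 / (30·e^44)) = 44

Interpretation: for a small percentage change in X, the percentage change in Y is approximately 44.00 times as large.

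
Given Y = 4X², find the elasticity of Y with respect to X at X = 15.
Elasticity = 2

Elasticity = (dY/dX) · (X/Y)

dY/dX = 8·X
At X = 15: dY/dX = 120, Y = 900

Elasticity = 120 · (15 / 900) = 2

Interpretation: for a small percentage change in X, the percentage change in Y is approximately 2.00 times as large.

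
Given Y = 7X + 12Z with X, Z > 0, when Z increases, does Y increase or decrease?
Y increases

Taking the partial derivative:
∂Y/∂Z = 12

∂Y/∂Z = 12 > 0 (assuming positive values)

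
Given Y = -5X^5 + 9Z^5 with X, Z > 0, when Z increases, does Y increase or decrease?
Y increases

Taking the partial derivative:
∂Y/∂Z = 45Z^4

∂Y/∂Z = 45Z^4 > 0 (assuming positive values)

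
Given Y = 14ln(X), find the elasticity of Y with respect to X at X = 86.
Elasticity = 1/ln(86) ≈ 0.2245

Elasticity = (dY/dX) · (X/Y)

dY/dX = 14/X
At X = 86: dY/dX = 7/43, Y = 14·ln(86)

Elasticity = (7/43) · (86 / (14·ln(86))) = 1/ln(86) ≈ 0.2245

Interpretation: for a small percentage change in X, the percentage change in Y is approximately 0.22 times as large.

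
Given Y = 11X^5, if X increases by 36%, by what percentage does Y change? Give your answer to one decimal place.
365.3%

For Y = 11X^5:
If X → X(1 + 0.36)
Then Y → Y · (1 + 0.36)^5
     ≈ Y · 4.6526

Percentage change = ((1 + 0.36)^5 − 1) × 100% ≈ 365.3%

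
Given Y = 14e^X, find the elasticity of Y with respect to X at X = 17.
Elasticity = 17

Elasticity = (dY/dX) · (X/Y)

dY/dX = 14·e^X
At X = 17: dY/dX = 14·e^17, Y = 14·e^17

Elasticity = (14·e^17) · (17 / (14·e^17)) = 17

Interpretation: for a small percentage change in X, the percentage change in Y is approximately 17.00 times as large.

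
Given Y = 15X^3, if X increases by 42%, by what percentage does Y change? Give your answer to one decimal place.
186.3%

For Y = 15X^3:
If X → X(1 + 0.42)
Then Y → Y · (1 + 0.42)^3
     ≈ Y · 2.8633

Percentage change = ((1 + 0.42)^3 − 1) × 100% ≈ 186.3%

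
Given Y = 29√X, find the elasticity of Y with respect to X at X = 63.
Elasticity = 1/2

Elasticity = (dY/dX) · (X/Y)

dY/dX = 29/(2·√X)
At X = 63: dY/dX = 29·√7/42, Y = 87·√7

Elasticity = (29·√7/42) · (63 / (87·√7)) = 1/2

Interpretation: for a small percentage change in X, the percentage change in Y is approximately 0.50 times as large.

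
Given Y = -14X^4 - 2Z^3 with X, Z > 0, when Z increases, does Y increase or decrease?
Y decreases

Taking the partial derivative:
∂Y/∂Z = -6Z^2

∂Y/∂Z = -6Z^2 < 0 (assuming positive values)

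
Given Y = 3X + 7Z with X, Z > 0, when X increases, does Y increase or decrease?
Y increases

Taking the partial derivative:
∂Y/∂X = 3

∂Y/∂X = 3 > 0 (assuming positive values)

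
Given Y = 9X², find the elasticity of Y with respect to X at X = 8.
Elasticity = 2

Elasticity = (dY/dX) · (X/Y)

dY/dX = 18·X
At X = 8: dY/dX = 144, Y = 576

Elasticity = 144 · (8 / 576) = 2

Interpretation: for a small percentage change in X, the percentage change in Y is approximately 2.00 times as large.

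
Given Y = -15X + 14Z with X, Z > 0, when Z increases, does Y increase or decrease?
Y increases

Taking the partial derivative:
∂Y/∂Z = 14

∂Y/∂Z = 14 > 0 (assuming positive values)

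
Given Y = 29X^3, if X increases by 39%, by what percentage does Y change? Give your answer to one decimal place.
168.6%

For Y = 29X^3:
If X → X(1 + 0.39)
Then Y → Y · (1 + 0.39)^3
     ≈ Y · 2.6856

Percentage change = ((1 + 0.39)^3 − 1) × 100% ≈ 168.6%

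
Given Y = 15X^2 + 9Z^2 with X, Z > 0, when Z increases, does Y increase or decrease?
Y increases

Taking the partial derivative:
∂Y/∂Z = 18Z

∂Y/∂Z = 18Z > 0 (assuming positive values)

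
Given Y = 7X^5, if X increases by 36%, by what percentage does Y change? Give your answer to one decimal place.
365.3%

For Y = 7X^5:
If X → X(1 + 0.36)
Then Y → Y · (1 + 0.36)^5
     ≈ Y · 4.6526

Percentage change = ((1 + 0.36)^5 − 1) × 100% ≈ 365.3%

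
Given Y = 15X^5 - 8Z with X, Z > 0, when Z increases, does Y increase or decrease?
Y decreases

Taking the partial derivative:
∂Y/∂Z = -8

∂Y/∂Z = -8 < 0 (assuming positive values)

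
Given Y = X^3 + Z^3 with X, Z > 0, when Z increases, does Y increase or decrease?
Y increases

Taking the partial derivative:
∂Y/∂Z = 3Z^2

∂Y/∂Z = 3Z^2 > 0 (assuming positive values)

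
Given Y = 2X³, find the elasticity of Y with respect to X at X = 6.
Elasticity = 3

Elasticity = (dY/dX) · (X/Y)

dY/dX = 6·X²
At X = 6: dY/dX = 216, Y = 432

Elasticity = 216 · (6 / 432) = 3

Interpretation: for a small percentage change in X, the percentage change in Y is approximately 3.00 times as large.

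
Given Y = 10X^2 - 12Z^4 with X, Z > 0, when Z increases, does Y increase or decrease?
Y decreases

Taking the partial derivative:
∂Y/∂Z = -48Z^3

∂Y/∂Z = -48Z^3 < 0 (assuming positive values)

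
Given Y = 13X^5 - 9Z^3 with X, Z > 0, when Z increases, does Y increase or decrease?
Y decreases

Taking the partial derivative:
∂Y/∂Z = -27Z^2

∂Y/∂Z = -27Z^2 < 0 (assuming positive values)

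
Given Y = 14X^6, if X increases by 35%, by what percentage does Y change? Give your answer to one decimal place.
505.3%

For Y = 14X^6:
If X → X(1 + 0.35)
Then Y → Y · (1 + 0.35)^6
     ≈ Y · 6.0534

Percentage change = ((1 + 0.35)^6 − 1) × 100% ≈ 505.3%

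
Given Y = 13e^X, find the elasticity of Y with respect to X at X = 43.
Elasticity = 43

Elasticity = (dY/dX) · (X/Y)

dY/dX = 13·e^X
At X = 43: dY/dX = 13·e^43, Y = 13·e^43

Elasticity = (13·e^43) · (43 / (13·e^43)) = 43

Interpretation: for a small percentage change in X, the percentage change in Y is approximately 43.00 times as large.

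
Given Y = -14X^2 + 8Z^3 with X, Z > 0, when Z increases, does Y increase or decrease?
Y increases

Taking the partial derivative:
∂Y/∂Z = 24Z^2

∂Y/∂Z = 24Z^2 > 0 (assuming positive values)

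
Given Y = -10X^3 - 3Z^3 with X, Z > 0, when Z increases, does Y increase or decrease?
Y decreases

Taking the partial derivative:
∂Y/∂Z = -9Z^2

∂Y/∂Z = -9Z^2 < 0 (assuming positive values)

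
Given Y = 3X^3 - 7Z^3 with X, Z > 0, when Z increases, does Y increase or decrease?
Y decreases

Taking the partial derivative:
∂Y/∂Z = -21Z^2

∂Y/∂Z = -21Z^2 < 0 (assuming positive values)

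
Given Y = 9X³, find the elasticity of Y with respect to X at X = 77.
Elasticity = 3

Elasticity = (dY/dX) · (X/Y)

dY/dX = 27·X²
At X = 77: dY/dX = 160083, Y = 4108797

Elasticity = 160083 · (77 / 4108797) = 3

Interpretation: for a small percentage change in X, the percentage change in Y is approximately 3.00 times as large.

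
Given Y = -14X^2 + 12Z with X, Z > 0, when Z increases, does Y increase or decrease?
Y increases

Taking the partial derivative:
∂Y/∂Z = 12

∂Y/∂Z = 12 > 0 (assuming positive values)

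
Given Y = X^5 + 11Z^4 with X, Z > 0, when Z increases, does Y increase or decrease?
Y increases

Taking the partial derivative:
∂Y/∂Z = 44Z^3

∂Y/∂Z = 44Z^3 > 0 (assuming positive values)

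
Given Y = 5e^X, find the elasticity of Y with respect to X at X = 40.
Elasticity = 40

Elasticity = (dY/dX) · (X/Y)

dY/dX = 5·e^X
At X = 40: dY/dX = 5·e^40, Y = 5·e^40

Elasticity = (5·e^40) · (40 / (5·e^40)) = 40

Interpretation: for a small percentage change in X, the percentage change in Y is approximately 40.00 times as large.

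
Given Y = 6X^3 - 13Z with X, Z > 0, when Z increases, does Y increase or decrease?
Y decreases

Taking the partial derivative:
∂Y/∂Z = -13

∂Y/∂Z = -13 < 0 (assuming positive values)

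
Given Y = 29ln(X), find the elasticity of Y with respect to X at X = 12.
Elasticity = 1/ln(12) ≈ 0.4024

Elasticity = (dY/dX) · (X/Y)

dY/dX = 29/X
At X = 12: dY/dX = 29/12, Y = 29·ln(12)

Elasticity = (29/12) · (12 / (29·ln(12))) = 1/ln(12) ≈ 0.4024

Interpretation: for a small percentage change in X, the percentage change in Y is approximately 0.40 times as large.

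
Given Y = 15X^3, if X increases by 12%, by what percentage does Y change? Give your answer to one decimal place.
40.5%

For Y = 15X^3:
If X → X(1 + 0.12)
Then Y → Y · (1 + 0.12)^3
     ≈ Y · 1.4049

Percentage change = ((1 + 0.12)^3 − 1) × 100% ≈ 40.5%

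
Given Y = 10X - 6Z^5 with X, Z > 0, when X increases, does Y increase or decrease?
Y increases

Taking the partial derivative:
∂Y/∂X = 10

∂Y/∂X = 10 > 0 (assuming positive values)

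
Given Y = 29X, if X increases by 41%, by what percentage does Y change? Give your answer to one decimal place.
41.0%

For Y = 29X:
If X → X(1 + 0.41)
Then Y → Y · (1 + 0.41)^1
     = Y · 1.4100

Percentage change = ((1 + 0.41)^1 − 1) × 100% = 41.0%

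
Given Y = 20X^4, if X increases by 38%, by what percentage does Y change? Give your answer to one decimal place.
262.7%

For Y = 20X^4:
If X → X(1 + 0.38)
Then Y → Y · (1 + 0.38)^4
     ≈ Y · 3.6267

Percentage change = ((1 + 0.38)^4 − 1) × 100% ≈ 262.7%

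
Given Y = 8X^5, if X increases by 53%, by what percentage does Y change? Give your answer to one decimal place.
738.4%

For Y = 8X^5:
If X → X(1 + 0.53)
Then Y → Y · (1 + 0.53)^5
     ≈ Y · 8.3841

Percentage change = ((1 + 0.53)^5 − 1) × 100% ≈ 738.4%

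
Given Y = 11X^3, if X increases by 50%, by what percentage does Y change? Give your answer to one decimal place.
237.5%

For Y = 11X^3:
If X → X(1 + 0.5)
Then Y → Y · (1 + 0.5)^3
     = Y · 3.3750

Percentage change = ((1 + 0.5)^3 − 1) × 100% = 237.5%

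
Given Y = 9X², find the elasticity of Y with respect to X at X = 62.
Elasticity = 2

Elasticity = (dY/dX) · (X/Y)

dY/dX = 18·X
At X = 62: dY/dX = 1116, Y = 34596

Elasticity = 1116 · (62 / 34596) = 2

Interpretation: for a small percentage change in X, the percentage change in Y is approximately 2.00 times as large.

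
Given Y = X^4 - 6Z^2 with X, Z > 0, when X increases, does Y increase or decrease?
Y increases

Taking the partial derivative:
∂Y/∂X = 4X^3

∂Y/∂X = 4X^3 > 0 (assuming positive values)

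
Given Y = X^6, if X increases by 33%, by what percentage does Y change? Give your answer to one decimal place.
453.5%

For Y = X^6:
If X → X(1 + 0.33)
Then Y → Y · (1 + 0.33)^6
     ≈ Y · 5.5349

Percentage change = ((1 + 0.33)^6 − 1) × 100% ≈ 453.5%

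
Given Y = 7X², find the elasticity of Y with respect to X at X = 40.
Elasticity = 2

Elasticity = (dY/dX) · (X/Y)

dY/dX = 14·X
At X = 40: dY/dX = 560, Y = 11200

Elasticity = 560 · (40 / 11200) = 2

Interpretation: for a small percentage change in X, the percentage change in Y is approximately 2.00 times as large.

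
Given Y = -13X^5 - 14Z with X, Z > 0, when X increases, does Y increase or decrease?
Y decreases

Taking the partial derivative:
∂Y/∂X = -65X^4

∂Y/∂X = -65X^4 < 0 (assuming positive values)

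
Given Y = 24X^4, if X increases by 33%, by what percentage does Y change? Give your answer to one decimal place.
212.9%

For Y = 24X^4:
If X → X(1 + 0.33)
Then Y → Y · (1 + 0.33)^4
     ≈ Y · 3.1290

Percentage change = ((1 + 0.33)^4 − 1) × 100% ≈ 212.9%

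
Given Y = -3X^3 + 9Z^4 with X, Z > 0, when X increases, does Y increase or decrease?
Y decreases

Taking the partial derivative:
∂Y/∂X = -9X^2

∂Y/∂X = -9X^2 < 0 (assuming positive values)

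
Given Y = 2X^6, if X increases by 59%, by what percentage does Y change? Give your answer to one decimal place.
1515.8%

For Y = 2X^6:
If X → X(1 + 0.59)
Then Y → Y · (1 + 0.59)^6
     ≈ Y · 16.1578

Percentage change = ((1 + 0.59)^6 − 1) × 100% ≈ 1515.8%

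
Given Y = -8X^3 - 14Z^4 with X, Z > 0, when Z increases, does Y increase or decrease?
Y decreases

Taking the partial derivative:
∂Y/∂Z = -56Z^3

∂Y/∂Z = -56Z^3 < 0 (assuming positive values)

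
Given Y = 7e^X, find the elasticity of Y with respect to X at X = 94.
Elasticity = 94

Elasticity = (dY/dX) · (X/Y)

dY/dX = 7·e^X
At X = 94: dY/dX = 7·e^94, Y = 7·e^94

Elasticity = (7·e^94) · (94 / (7·e^94)) = 94

Interpretation: for a small percentage change in X, the percentage change in Y is approximately 94.00 times as large.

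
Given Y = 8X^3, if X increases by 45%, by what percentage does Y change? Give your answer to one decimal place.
204.9%

For Y = 8X^3:
If X → X(1 + 0.45)
Then Y → Y · (1 + 0.45)^3
     ≈ Y · 3.0486

Percentage change = ((1 + 0.45)^3 − 1) × 100% ≈ 204.9%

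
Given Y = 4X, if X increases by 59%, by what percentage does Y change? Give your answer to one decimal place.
59.0%

For Y = 4X:
If X → X(1 + 0.59)
Then Y → Y · (1 + 0.59)^1
     = Y · 1.5900

Percentage change = ((1 + 0.59)^1 − 1) × 100% = 59.0%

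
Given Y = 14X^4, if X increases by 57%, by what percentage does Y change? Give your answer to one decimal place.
507.6%

For Y = 14X^4:
If X → X(1 + 0.57)
Then Y → Y · (1 + 0.57)^4
     ≈ Y · 6.0757

Percentage change = ((1 + 0.57)^4 − 1) × 100% ≈ 507.6%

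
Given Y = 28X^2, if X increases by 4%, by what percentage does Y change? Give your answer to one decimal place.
8.2%

For Y = 28X^2:
If X → X(1 + 0.04)
Then Y → Y · (1 + 0.04)^2
     = Y · 1.0816

Percentage change = ((1 + 0.04)^2 − 1) × 100% ≈ 8.2%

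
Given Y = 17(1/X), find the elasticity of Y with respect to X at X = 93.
Elasticity = -1

Elasticity = (dY/dX) · (X/Y)

dY/dX = -17/X²
At X = 93: dY/dX = -17/8649, Y = 17/93

Elasticity = (-17/8649) · (93 / (17/93)) = -1

Interpretation: for a small percentage change in X, the percentage change in Y is approximately -1.00 times as large.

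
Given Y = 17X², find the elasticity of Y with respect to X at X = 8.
Elasticity = 2

Elasticity = (dY/dX) · (X/Y)

dY/dX = 34·X
At X = 8: dY/dX = 272, Y = 1088

Elasticity = 272 · (8 / 1088) = 2

Interpretation: for a small percentage change in X, the percentage change in Y is approximately 2.00 times as large.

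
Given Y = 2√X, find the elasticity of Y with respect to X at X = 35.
Elasticity = 1/2

Elasticity = (dY/dX) · (X/Y)

dY/dX = 1/√X
At X = 35: dY/dX = √35/35, Y = 2·√35

Elasticity = (√35/35) · (35 / (2·√35)) = 1/2

Interpretation: for a small percentage change in X, the percentage change in Y is approximately 0.50 times as large.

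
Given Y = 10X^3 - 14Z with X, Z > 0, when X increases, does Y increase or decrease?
Y increases

Taking the partial derivative:
∂Y/∂X = 30X^2

∂Y/∂X = 30X^2 > 0 (assuming positive values)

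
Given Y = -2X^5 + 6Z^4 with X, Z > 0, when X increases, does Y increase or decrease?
Y decreases

Taking the partial derivative:
∂Y/∂X = -10X^4

∂Y/∂X = -10X^4 < 0 (assuming positive values)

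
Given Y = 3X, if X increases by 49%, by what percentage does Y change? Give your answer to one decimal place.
49.0%

For Y = 3X:
If X → X(1 + 0.49)
Then Y → Y · (1 + 0.49)^1
     = Y · 1.4900

Percentage change = ((1 + 0.49)^1 − 1) × 100% = 49.0%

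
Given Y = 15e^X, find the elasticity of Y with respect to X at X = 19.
Elasticity = 19

Elasticity = (dY/dX) · (X/Y)

dY/dX = 15·e^X
At X = 19: dY/dX = 15·e^19, Y = 15·e^19

Elasticity = (15·e^19) · (19 / (15·e^19)) = 19

Interpretation: for a small percentage change in X, the percentage change in Y is approximately 19.00 times as large.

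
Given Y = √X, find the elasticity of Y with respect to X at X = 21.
Elasticity = 1/2

Elasticity = (dY/dX) · (X/Y)

dY/dX = 1/(2·√X)
At X = 21: dY/dX = √21/42, Y = √21

Elasticity = (√21/42) · (21 / (√21)) = 1/2

Interpretation: for a small percentage change in X, the percentage change in Y is approximately 0.50 times as large.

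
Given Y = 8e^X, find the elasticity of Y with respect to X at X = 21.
Elasticity = 21

Elasticity = (dY/dX) · (X/Y)

dY/dX = 8·e^X
At X = 21: dY/dX = 8·e^21, Y = 8·e^21

Elasticity = (8·e^21) · (21 / (8·e^21)) = 21

Interpretation: for a small percentage change in X, the percentage change in Y is approximately 21.00 times as large.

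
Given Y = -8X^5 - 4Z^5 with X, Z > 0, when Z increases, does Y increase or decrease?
Y decreases

Taking the partial derivative:
∂Y/∂Z = -20Z^4

∂Y/∂Z = -20Z^4 < 0 (assuming positive values)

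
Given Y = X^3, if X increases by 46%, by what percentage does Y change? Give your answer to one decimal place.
211.2%

For Y = X^3:
If X → X(1 + 0.46)
Then Y → Y · (1 + 0.46)^3
     ≈ Y · 3.1121

Percentage change = ((1 + 0.46)^3 − 1) × 100% ≈ 211.2%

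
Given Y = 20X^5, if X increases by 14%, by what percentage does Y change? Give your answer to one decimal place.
92.5%

For Y = 20X^5:
If X → X(1 + 0.14)
Then Y → Y · (1 + 0.14)^5
     ≈ Y · 1.9254

Percentage change = ((1 + 0.14)^5 − 1) × 100% ≈ 92.5%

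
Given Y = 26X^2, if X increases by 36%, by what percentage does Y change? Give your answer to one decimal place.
85.0%

For Y = 26X^2:
If X → X(1 + 0.36)
Then Y → Y · (1 + 0.36)^2
     = Y · 1.8496

Percentage change = ((1 + 0.36)^2 − 1) × 100% ≈ 85.0%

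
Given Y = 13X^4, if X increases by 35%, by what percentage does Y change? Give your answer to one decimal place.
232.2%

For Y = 13X^4:
If X → X(1 + 0.35)
Then Y → Y · (1 + 0.35)^4
     ≈ Y · 3.3215

Percentage change = ((1 + 0.35)^4 − 1) × 100% ≈ 232.2%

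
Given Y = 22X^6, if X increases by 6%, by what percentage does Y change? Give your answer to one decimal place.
41.9%

For Y = 22X^6:
If X → X(1 + 0.06)
Then Y → Y · (1 + 0.06)^6
     ≈ Y · 1.4185

Percentage change = ((1 + 0.06)^6 − 1) × 100% ≈ 41.9%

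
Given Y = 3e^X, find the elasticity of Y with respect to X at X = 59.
Elasticity = 59

Elasticity = (dY/dX) · (X/Y)

dY/dX = 3·e^X
At X = 59: dY/dX = 3·e^59, Y = 3·e^59

Elasticity = (3·e^59) · (59 / (3·e^59)) = 59

Interpretation: for a small percentage change in X, the percentage change in Y is approximately 59.00 times as large.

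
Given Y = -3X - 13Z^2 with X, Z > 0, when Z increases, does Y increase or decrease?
Y decreases

Taking the partial derivative:
∂Y/∂Z = -26Z

∂Y/∂Z = -26Z < 0 (assuming positive values)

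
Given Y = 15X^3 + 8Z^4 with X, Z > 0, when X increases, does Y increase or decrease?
Y increases

Taking the partial derivative:
∂Y/∂X = 45X^2

∂Y/∂X = 45X^2 > 0 (assuming positive values)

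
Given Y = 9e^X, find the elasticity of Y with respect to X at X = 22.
Elasticity = 22

Elasticity = (dY/dX) · (X/Y)

dY/dX = 9·e^X
At X = 22: dY/dX = 9·e^22, Y = 9·e^22

Elasticity = (9·e^22) · (22 / (9·e^22)) = 22

Interpretation: for a small percentage change in X, the percentage change in Y is approximately 22.00 times as large.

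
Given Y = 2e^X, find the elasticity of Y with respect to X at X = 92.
Elasticity = 92

Elasticity = (dY/dX) · (X/Y)

dY/dX = 2·e^X
At X = 92: dY/dX = 2·e^92, Y = 2·e^92

Elasticity = (2·e^92) · (92 / (2·e^92)) = 92

Interpretation: for a small percentage change in X, the percentage change in Y is approximately 92.00 times as large.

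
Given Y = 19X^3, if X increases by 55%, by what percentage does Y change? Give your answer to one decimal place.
272.4%

For Y = 19X^3:
If X → X(1 + 0.55)
Then Y → Y · (1 + 0.55)^3
     ≈ Y · 3.7239

Percentage change = ((1 + 0.55)^3 − 1) × 100% ≈ 272.4%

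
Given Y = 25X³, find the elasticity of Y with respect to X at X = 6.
Elasticity = 3

Elasticity = (dY/dX) · (X/Y)

dY/dX = 75·X²
At X = 6: dY/dX = 2700, Y = 5400

Elasticity = 2700 · (6 / 5400) = 3

Interpretation: for a small percentage change in X, the percentage change in Y is approximately 3.00 times as large.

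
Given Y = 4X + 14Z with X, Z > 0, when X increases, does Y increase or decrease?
Y increases

Taking the partial derivative:
∂Y/∂X = 4

∂Y/∂X = 4 > 0 (assuming positive values)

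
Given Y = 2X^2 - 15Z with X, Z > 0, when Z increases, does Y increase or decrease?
Y decreases

Taking the partial derivative:
∂Y/∂Z = -15

∂Y/∂Z = -15 < 0 (assuming positive values)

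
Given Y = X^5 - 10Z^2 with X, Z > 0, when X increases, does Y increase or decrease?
Y increases

Taking the partial derivative:
∂Y/∂X = 5X^4

∂Y/∂X = 5X^4 > 0 (assuming positive values)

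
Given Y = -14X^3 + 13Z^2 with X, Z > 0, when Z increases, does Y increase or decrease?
Y increases

Taking the partial derivative:
∂Y/∂Z = 26Z

∂Y/∂Z = 26Z > 0 (assuming positive values)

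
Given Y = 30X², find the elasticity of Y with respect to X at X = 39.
Elasticity = 2

Elasticity = (dY/dX) · (X/Y)

dY/dX = 60·X
At X = 39: dY/dX = 2340, Y = 45630

Elasticity = 2340 · (39 / 45630) = 2

Interpretation: for a small percentage change in X, the percentage change in Y is approximately 2.00 times as large.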